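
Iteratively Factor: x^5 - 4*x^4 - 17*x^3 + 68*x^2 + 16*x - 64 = (x - 4)*(x^4 - 17*x^2 + 16) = (x - 4)^2*(x^3 + 4*x^2 - x - 4) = (x - 4)^2*(x + 4)*(x^2 - 1) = (x - 4)^2*(x + 1)*(x + 4)*(x - 1)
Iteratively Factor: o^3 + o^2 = (o)*(o^2 + o) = o*(o + 1)*(o)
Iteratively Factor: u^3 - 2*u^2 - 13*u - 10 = (u + 1)*(u^2 - 3*u - 10) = (u + 1)*(u + 2)*(u - 5)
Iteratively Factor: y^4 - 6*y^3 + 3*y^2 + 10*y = (y - 5)*(y^3 - y^2 - 2*y) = (y - 5)*(y - 2)*(y^2 + y) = y*(y - 5)*(y - 2)*(y + 1)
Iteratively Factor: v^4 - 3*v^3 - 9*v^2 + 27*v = (v - 3)*(v^3 - 9*v) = v*(v - 3)*(v^2 - 9) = v*(v - 3)^2*(v + 3)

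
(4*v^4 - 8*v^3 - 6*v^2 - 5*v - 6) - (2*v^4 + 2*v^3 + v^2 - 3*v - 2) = 2*v^4 - 10*v^3 - 7*v^2 - 2*v - 4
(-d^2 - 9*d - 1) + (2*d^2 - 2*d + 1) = d^2 - 11*d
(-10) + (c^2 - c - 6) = c^2 - c - 16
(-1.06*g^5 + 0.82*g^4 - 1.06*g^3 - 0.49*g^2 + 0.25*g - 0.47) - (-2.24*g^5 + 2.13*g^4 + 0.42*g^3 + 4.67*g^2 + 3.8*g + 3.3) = 1.18*g^5 - 1.31*g^4 - 1.48*g^3 - 5.16*g^2 - 3.55*g - 3.77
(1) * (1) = 1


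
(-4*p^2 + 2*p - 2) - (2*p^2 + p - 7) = -6*p^2 + p + 5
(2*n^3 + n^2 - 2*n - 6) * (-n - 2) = -2*n^4 - 5*n^3 + 10*n + 12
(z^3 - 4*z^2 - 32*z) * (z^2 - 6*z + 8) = z^5 - 10*z^4 + 160*z^2 - 256*z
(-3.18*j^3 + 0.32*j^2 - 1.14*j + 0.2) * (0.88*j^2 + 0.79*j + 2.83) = -2.7984*j^5 - 2.2306*j^4 - 9.7498*j^3 + 0.181*j^2 - 3.0682*j + 0.566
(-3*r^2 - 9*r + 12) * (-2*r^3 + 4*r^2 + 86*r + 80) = 6*r^5 + 6*r^4 - 318*r^3 - 966*r^2 + 312*r + 960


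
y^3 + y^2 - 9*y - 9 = (y - 3)*(y + 1)*(y + 3)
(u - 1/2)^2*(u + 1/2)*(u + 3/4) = u^4 + u^3/4 - 5*u^2/8 - u/16 + 3/32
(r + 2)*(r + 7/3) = r^2 + 13*r/3 + 14/3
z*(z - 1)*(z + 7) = z^3 + 6*z^2 - 7*z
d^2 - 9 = (d - 3)*(d + 3)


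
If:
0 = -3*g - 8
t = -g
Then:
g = -8/3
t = 8/3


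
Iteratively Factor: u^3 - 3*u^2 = (u - 3)*(u^2) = u*(u - 3)*(u)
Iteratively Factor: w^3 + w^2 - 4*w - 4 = (w - 2)*(w^2 + 3*w + 2) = (w - 2)*(w + 1)*(w + 2)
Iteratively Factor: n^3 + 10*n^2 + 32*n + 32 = (n + 2)*(n^2 + 8*n + 16) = (n + 2)*(n + 4)*(n + 4)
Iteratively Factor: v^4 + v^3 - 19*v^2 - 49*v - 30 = (v + 2)*(v^3 - v^2 - 17*v - 15) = (v - 5)*(v + 2)*(v^2 + 4*v + 3) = (v - 5)*(v + 2)*(v + 3)*(v + 1)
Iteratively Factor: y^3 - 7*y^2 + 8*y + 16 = (y + 1)*(y^2 - 8*y + 16) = (y - 4)*(y + 1)*(y - 4)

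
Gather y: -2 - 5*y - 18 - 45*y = -50*y - 20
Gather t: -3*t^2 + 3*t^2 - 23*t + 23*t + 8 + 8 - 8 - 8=0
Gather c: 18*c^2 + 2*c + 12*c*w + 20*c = 18*c^2 + c*(12*w + 22)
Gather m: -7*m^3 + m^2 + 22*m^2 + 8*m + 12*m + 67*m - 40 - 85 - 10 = -7*m^3 + 23*m^2 + 87*m - 135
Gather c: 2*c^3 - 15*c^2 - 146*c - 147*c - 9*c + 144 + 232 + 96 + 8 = 2*c^3 - 15*c^2 - 302*c + 480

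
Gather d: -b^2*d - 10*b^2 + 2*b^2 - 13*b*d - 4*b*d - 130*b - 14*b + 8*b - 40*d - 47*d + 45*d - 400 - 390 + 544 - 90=-8*b^2 - 136*b + d*(-b^2 - 17*b - 42) - 336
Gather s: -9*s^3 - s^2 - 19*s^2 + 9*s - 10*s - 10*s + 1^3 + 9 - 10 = -9*s^3 - 20*s^2 - 11*s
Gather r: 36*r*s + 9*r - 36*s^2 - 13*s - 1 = r*(36*s + 9) - 36*s^2 - 13*s - 1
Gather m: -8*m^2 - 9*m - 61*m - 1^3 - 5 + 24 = -8*m^2 - 70*m + 18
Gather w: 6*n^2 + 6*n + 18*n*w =6*n^2 + 18*n*w + 6*n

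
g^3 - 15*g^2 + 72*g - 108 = (g - 6)^2*(g - 3)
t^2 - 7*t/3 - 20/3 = (t - 4)*(t + 5/3)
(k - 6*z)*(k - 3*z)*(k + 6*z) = k^3 - 3*k^2*z - 36*k*z^2 + 108*z^3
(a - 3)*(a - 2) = a^2 - 5*a + 6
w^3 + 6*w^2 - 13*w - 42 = (w - 3)*(w + 2)*(w + 7)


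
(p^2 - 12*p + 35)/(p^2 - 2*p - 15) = (p - 7)/(p + 3)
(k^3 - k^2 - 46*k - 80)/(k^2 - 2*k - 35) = (k^2 - 6*k - 16)/(k - 7)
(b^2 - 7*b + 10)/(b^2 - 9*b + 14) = (b - 5)/(b - 7)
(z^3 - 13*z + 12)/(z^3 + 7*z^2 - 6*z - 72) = (z - 1)/(z + 6)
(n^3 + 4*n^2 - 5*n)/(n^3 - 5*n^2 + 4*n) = (n + 5)/(n - 4)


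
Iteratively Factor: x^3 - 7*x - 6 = (x + 2)*(x^2 - 2*x - 3) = (x + 1)*(x + 2)*(x - 3)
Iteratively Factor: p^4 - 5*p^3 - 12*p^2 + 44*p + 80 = (p + 2)*(p^3 - 7*p^2 + 2*p + 40) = (p - 5)*(p + 2)*(p^2 - 2*p - 8) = (p - 5)*(p - 4)*(p + 2)*(p + 2)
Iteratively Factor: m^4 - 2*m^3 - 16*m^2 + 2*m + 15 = (m - 5)*(m^3 + 3*m^2 - m - 3) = (m - 5)*(m + 1)*(m^2 + 2*m - 3) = (m - 5)*(m - 1)*(m + 1)*(m + 3)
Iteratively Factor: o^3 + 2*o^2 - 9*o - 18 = (o + 2)*(o^2 - 9) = (o - 3)*(o + 2)*(o + 3)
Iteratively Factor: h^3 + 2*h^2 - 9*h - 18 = (h - 3)*(h^2 + 5*h + 6) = (h - 3)*(h + 2)*(h + 3)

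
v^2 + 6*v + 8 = (v + 2)*(v + 4)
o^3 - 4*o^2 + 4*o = o*(o - 2)^2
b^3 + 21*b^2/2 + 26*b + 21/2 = (b + 1/2)*(b + 3)*(b + 7)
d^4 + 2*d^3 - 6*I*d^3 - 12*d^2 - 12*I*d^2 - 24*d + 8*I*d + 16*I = (d + 2)*(d - 2*I)^3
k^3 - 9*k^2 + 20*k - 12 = (k - 6)*(k - 2)*(k - 1)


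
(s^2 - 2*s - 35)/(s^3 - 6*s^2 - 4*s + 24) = (s^2 - 2*s - 35)/(s^3 - 6*s^2 - 4*s + 24)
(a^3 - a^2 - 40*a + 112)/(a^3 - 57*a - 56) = (a^2 - 8*a + 16)/(a^2 - 7*a - 8)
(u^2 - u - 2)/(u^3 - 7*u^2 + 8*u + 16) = (u - 2)/(u^2 - 8*u + 16)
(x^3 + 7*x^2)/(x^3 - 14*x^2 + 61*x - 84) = x^2*(x + 7)/(x^3 - 14*x^2 + 61*x - 84)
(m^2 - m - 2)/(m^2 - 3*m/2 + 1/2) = 2*(m^2 - m - 2)/(2*m^2 - 3*m + 1)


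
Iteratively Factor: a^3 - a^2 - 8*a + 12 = (a + 3)*(a^2 - 4*a + 4) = (a - 2)*(a + 3)*(a - 2)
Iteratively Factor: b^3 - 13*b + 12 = (b - 3)*(b^2 + 3*b - 4) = (b - 3)*(b - 1)*(b + 4)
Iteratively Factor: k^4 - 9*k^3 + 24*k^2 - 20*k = (k - 2)*(k^3 - 7*k^2 + 10*k) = k*(k - 2)*(k^2 - 7*k + 10) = k*(k - 5)*(k - 2)*(k - 2)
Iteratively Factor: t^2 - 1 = (t - 1)*(t + 1)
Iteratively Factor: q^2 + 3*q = (q)*(q + 3)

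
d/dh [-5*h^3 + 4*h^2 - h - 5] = -15*h^2 + 8*h - 1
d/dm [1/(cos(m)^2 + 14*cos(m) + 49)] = 2*sin(m)/(cos(m) + 7)^3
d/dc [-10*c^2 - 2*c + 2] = -20*c - 2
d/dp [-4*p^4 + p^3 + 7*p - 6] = -16*p^3 + 3*p^2 + 7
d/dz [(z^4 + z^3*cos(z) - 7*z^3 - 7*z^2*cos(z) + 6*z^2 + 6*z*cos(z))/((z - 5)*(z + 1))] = (-z^5*sin(z) + 2*z^5 + 11*z^4*sin(z) + z^4*cos(z) - 19*z^4 - 29*z^3*sin(z) - 8*z^3*cos(z) + 36*z^3 - 11*z^2*sin(z) + 7*z^2*cos(z) + 81*z^2 + 30*z*sin(z) + 70*z*cos(z) - 60*z - 30*cos(z))/(z^4 - 8*z^3 + 6*z^2 + 40*z + 25)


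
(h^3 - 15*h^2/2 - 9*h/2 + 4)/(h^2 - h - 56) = (2*h^2 + h - 1)/(2*(h + 7))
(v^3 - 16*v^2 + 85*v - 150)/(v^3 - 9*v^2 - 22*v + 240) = (v^2 - 10*v + 25)/(v^2 - 3*v - 40)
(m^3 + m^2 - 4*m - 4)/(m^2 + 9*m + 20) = (m^3 + m^2 - 4*m - 4)/(m^2 + 9*m + 20)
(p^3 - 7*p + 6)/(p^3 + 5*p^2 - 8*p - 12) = (p^2 + 2*p - 3)/(p^2 + 7*p + 6)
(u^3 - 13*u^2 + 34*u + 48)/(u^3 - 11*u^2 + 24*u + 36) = (u - 8)/(u - 6)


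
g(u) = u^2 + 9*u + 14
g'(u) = 2*u + 9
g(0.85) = 22.37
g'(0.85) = 10.70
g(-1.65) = 1.87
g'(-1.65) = 5.70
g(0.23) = 16.12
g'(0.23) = 9.46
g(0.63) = 20.07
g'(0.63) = 10.26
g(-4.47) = -6.25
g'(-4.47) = 0.06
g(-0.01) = 13.91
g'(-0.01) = 8.98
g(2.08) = 37.05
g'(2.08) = 13.16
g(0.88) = 22.69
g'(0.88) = 10.76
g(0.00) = 14.00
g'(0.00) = 9.00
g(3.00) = 50.00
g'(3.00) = 15.00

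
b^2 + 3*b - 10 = (b - 2)*(b + 5)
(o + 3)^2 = o^2 + 6*o + 9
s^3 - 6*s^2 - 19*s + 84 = (s - 7)*(s - 3)*(s + 4)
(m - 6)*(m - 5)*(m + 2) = m^3 - 9*m^2 + 8*m + 60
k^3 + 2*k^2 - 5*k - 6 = (k - 2)*(k + 1)*(k + 3)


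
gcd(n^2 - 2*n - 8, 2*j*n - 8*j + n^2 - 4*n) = n - 4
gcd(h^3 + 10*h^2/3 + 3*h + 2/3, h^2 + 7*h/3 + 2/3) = h^2 + 7*h/3 + 2/3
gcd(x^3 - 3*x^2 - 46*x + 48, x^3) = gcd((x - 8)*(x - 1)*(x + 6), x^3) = 1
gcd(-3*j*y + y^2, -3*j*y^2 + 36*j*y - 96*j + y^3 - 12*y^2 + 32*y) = -3*j + y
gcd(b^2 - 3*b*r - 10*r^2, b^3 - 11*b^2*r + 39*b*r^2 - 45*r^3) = -b + 5*r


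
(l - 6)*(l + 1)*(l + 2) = l^3 - 3*l^2 - 16*l - 12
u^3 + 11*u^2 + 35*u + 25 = (u + 1)*(u + 5)^2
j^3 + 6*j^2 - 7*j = j*(j - 1)*(j + 7)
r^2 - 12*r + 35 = (r - 7)*(r - 5)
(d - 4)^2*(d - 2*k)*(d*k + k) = d^4*k - 2*d^3*k^2 - 7*d^3*k + 14*d^2*k^2 + 8*d^2*k - 16*d*k^2 + 16*d*k - 32*k^2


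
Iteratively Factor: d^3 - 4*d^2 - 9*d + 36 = (d - 4)*(d^2 - 9) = (d - 4)*(d + 3)*(d - 3)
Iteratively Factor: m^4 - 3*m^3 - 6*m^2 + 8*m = (m - 1)*(m^3 - 2*m^2 - 8*m) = m*(m - 1)*(m^2 - 2*m - 8) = m*(m - 1)*(m + 2)*(m - 4)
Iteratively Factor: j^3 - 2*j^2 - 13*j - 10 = (j + 1)*(j^2 - 3*j - 10) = (j - 5)*(j + 1)*(j + 2)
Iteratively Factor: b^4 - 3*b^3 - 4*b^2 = (b)*(b^3 - 3*b^2 - 4*b) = b*(b + 1)*(b^2 - 4*b) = b^2*(b + 1)*(b - 4)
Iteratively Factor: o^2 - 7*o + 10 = (o - 5)*(o - 2)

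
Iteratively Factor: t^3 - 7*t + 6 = (t + 3)*(t^2 - 3*t + 2) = (t - 2)*(t + 3)*(t - 1)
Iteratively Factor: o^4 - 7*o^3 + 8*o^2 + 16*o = (o + 1)*(o^3 - 8*o^2 + 16*o) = (o - 4)*(o + 1)*(o^2 - 4*o) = (o - 4)^2*(o + 1)*(o)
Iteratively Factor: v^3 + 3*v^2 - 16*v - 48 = (v + 3)*(v^2 - 16) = (v - 4)*(v + 3)*(v + 4)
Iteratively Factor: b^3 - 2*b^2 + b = (b - 1)*(b^2 - b) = (b - 1)^2*(b)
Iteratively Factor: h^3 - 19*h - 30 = (h + 2)*(h^2 - 2*h - 15) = (h - 5)*(h + 2)*(h + 3)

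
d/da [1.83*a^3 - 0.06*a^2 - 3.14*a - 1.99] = 5.49*a^2 - 0.12*a - 3.14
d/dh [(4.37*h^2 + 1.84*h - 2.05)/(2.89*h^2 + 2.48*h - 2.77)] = (5.52*h^2 - 12.3608*h - 0.0128000000000004)/(8.3521*h^4 + 14.3344*h^3 - 9.8602*h^2 - 13.7392*h + 7.6729)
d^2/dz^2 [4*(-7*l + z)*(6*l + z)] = 8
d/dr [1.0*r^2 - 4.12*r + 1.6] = 2.0*r - 4.12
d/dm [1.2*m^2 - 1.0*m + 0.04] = 2.4*m - 1.0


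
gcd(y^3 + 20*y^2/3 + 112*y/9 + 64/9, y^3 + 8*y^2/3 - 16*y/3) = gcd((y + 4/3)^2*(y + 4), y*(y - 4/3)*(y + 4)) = y + 4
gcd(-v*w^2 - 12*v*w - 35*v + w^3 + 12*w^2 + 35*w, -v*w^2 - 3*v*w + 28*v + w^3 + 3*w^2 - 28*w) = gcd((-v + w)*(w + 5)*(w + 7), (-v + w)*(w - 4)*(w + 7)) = v*w + 7*v - w^2 - 7*w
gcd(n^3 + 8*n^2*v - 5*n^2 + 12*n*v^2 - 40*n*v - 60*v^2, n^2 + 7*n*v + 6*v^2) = n + 6*v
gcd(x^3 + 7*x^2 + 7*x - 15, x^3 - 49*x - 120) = x^2 + 8*x + 15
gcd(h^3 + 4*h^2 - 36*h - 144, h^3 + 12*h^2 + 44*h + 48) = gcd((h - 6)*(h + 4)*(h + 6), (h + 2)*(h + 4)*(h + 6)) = h^2 + 10*h + 24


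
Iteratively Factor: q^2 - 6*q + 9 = (q - 3)*(q - 3)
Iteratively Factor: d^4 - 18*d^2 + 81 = (d - 3)*(d^3 + 3*d^2 - 9*d - 27) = (d - 3)*(d + 3)*(d^2 - 9) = (d - 3)*(d + 3)^2*(d - 3)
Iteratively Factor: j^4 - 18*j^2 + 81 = (j - 3)*(j^3 + 3*j^2 - 9*j - 27) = (j - 3)*(j + 3)*(j^2 - 9) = (j - 3)^2*(j + 3)*(j + 3)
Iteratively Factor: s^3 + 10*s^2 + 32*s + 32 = (s + 4)*(s^2 + 6*s + 8) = (s + 2)*(s + 4)*(s + 4)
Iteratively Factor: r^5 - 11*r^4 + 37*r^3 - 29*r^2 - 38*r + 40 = (r - 5)*(r^4 - 6*r^3 + 7*r^2 + 6*r - 8) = (r - 5)*(r - 4)*(r^3 - 2*r^2 - r + 2) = (r - 5)*(r - 4)*(r - 2)*(r^2 - 1) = (r - 5)*(r - 4)*(r - 2)*(r - 1)*(r + 1)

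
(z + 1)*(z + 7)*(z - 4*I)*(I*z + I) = I*z^4 + 4*z^3 + 9*I*z^3 + 36*z^2 + 15*I*z^2 + 60*z + 7*I*z + 28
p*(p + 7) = p^2 + 7*p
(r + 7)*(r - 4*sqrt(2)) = r^2 - 4*sqrt(2)*r + 7*r - 28*sqrt(2)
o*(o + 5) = o^2 + 5*o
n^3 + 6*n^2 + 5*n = n*(n + 1)*(n + 5)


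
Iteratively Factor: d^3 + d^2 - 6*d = (d + 3)*(d^2 - 2*d) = (d - 2)*(d + 3)*(d)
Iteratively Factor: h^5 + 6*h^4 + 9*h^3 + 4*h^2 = (h + 1)*(h^4 + 5*h^3 + 4*h^2) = (h + 1)^2*(h^3 + 4*h^2) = h*(h + 1)^2*(h^2 + 4*h) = h^2*(h + 1)^2*(h + 4)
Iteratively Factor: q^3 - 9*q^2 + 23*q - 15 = (q - 3)*(q^2 - 6*q + 5) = (q - 5)*(q - 3)*(q - 1)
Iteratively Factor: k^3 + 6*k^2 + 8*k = (k + 4)*(k^2 + 2*k) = k*(k + 4)*(k + 2)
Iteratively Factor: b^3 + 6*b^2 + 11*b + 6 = (b + 1)*(b^2 + 5*b + 6) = (b + 1)*(b + 2)*(b + 3)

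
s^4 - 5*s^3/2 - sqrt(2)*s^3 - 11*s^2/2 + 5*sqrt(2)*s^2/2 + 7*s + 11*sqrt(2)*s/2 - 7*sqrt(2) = (s - 7/2)*(s - 1)*(s + 2)*(s - sqrt(2))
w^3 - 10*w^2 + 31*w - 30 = (w - 5)*(w - 3)*(w - 2)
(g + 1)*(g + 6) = g^2 + 7*g + 6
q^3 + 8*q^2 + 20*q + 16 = (q + 2)^2*(q + 4)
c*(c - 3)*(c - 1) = c^3 - 4*c^2 + 3*c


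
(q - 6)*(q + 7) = q^2 + q - 42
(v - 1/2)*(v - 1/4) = v^2 - 3*v/4 + 1/8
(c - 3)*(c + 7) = c^2 + 4*c - 21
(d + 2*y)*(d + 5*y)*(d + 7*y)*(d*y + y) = d^4*y + 14*d^3*y^2 + d^3*y + 59*d^2*y^3 + 14*d^2*y^2 + 70*d*y^4 + 59*d*y^3 + 70*y^4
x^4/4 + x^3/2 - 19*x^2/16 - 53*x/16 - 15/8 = (x/2 + 1/2)*(x/2 + 1)*(x - 5/2)*(x + 3/2)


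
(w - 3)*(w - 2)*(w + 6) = w^3 + w^2 - 24*w + 36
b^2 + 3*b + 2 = (b + 1)*(b + 2)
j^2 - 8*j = j*(j - 8)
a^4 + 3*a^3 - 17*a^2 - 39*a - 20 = (a - 4)*(a + 1)^2*(a + 5)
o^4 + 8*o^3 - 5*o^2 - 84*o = o*(o - 3)*(o + 4)*(o + 7)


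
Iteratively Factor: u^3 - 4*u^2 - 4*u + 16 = (u + 2)*(u^2 - 6*u + 8) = (u - 4)*(u + 2)*(u - 2)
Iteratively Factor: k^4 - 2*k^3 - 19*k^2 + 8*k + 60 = (k - 5)*(k^3 + 3*k^2 - 4*k - 12) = (k - 5)*(k + 3)*(k^2 - 4) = (k - 5)*(k - 2)*(k + 3)*(k + 2)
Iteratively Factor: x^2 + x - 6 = (x + 3)*(x - 2)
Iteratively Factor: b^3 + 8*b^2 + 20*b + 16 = (b + 4)*(b^2 + 4*b + 4) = (b + 2)*(b + 4)*(b + 2)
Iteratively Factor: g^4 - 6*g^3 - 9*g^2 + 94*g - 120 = (g - 2)*(g^3 - 4*g^2 - 17*g + 60) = (g - 3)*(g - 2)*(g^2 - g - 20) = (g - 3)*(g - 2)*(g + 4)*(g - 5)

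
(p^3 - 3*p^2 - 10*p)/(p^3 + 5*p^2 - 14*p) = (p^2 - 3*p - 10)/(p^2 + 5*p - 14)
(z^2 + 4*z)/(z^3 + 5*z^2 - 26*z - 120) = z/(z^2 + z - 30)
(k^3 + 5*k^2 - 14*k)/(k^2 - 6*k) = (k^2 + 5*k - 14)/(k - 6)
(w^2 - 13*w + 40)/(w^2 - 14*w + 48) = (w - 5)/(w - 6)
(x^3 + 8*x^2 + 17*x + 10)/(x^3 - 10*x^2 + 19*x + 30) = (x^2 + 7*x + 10)/(x^2 - 11*x + 30)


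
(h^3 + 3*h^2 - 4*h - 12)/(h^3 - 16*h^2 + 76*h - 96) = (h^2 + 5*h + 6)/(h^2 - 14*h + 48)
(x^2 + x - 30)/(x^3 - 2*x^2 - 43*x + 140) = (x + 6)/(x^2 + 3*x - 28)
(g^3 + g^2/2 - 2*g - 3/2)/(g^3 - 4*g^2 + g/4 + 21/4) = 2*(g + 1)/(2*g - 7)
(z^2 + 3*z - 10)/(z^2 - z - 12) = (-z^2 - 3*z + 10)/(-z^2 + z + 12)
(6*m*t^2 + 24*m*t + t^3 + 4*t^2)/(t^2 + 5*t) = (6*m*t + 24*m + t^2 + 4*t)/(t + 5)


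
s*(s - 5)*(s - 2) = s^3 - 7*s^2 + 10*s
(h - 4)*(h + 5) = h^2 + h - 20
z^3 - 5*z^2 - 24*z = z*(z - 8)*(z + 3)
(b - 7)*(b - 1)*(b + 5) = b^3 - 3*b^2 - 33*b + 35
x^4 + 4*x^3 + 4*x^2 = x^2*(x + 2)^2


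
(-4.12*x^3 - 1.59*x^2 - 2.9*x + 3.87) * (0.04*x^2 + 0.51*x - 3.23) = -0.1648*x^5 - 2.1648*x^4 + 12.3807*x^3 + 3.8115*x^2 + 11.3407*x - 12.5001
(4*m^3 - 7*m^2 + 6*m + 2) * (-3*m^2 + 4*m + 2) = -12*m^5 + 37*m^4 - 38*m^3 + 4*m^2 + 20*m + 4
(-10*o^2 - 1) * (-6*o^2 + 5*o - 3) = 60*o^4 - 50*o^3 + 36*o^2 - 5*o + 3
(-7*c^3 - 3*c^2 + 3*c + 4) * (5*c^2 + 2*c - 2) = -35*c^5 - 29*c^4 + 23*c^3 + 32*c^2 + 2*c - 8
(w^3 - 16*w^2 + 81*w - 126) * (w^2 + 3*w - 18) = w^5 - 13*w^4 + 15*w^3 + 405*w^2 - 1836*w + 2268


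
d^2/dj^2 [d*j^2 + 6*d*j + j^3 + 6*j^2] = 2*d + 6*j + 12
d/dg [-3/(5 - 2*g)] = -6/(2*g - 5)^2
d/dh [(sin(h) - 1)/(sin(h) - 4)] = -3*cos(h)/(sin(h) - 4)^2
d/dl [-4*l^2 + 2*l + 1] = 2 - 8*l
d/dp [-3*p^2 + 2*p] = 2 - 6*p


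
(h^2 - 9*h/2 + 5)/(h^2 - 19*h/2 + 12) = (2*h^2 - 9*h + 10)/(2*h^2 - 19*h + 24)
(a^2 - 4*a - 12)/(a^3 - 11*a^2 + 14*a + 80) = (a - 6)/(a^2 - 13*a + 40)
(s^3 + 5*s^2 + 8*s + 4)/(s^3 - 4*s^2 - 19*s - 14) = (s + 2)/(s - 7)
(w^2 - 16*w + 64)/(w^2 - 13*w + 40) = (w - 8)/(w - 5)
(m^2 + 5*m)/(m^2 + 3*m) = (m + 5)/(m + 3)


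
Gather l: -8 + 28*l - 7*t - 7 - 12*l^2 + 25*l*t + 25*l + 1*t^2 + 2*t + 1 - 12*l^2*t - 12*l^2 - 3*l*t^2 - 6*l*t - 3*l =l^2*(-12*t - 24) + l*(-3*t^2 + 19*t + 50) + t^2 - 5*t - 14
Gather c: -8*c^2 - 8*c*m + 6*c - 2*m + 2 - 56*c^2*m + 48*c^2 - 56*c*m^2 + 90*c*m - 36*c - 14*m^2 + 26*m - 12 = c^2*(40 - 56*m) + c*(-56*m^2 + 82*m - 30) - 14*m^2 + 24*m - 10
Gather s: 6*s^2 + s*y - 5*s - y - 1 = 6*s^2 + s*(y - 5) - y - 1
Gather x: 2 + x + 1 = x + 3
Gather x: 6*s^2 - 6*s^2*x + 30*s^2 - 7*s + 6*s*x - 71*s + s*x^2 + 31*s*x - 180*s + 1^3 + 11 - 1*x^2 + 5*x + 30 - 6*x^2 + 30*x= 36*s^2 - 258*s + x^2*(s - 7) + x*(-6*s^2 + 37*s + 35) + 42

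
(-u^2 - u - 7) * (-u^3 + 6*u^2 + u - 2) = u^5 - 5*u^4 - 41*u^2 - 5*u + 14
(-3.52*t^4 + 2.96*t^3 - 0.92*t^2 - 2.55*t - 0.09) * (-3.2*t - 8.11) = 11.264*t^5 + 19.0752*t^4 - 21.0616*t^3 + 15.6212*t^2 + 20.9685*t + 0.7299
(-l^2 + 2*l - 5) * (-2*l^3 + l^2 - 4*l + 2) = 2*l^5 - 5*l^4 + 16*l^3 - 15*l^2 + 24*l - 10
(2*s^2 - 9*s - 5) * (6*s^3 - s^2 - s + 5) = 12*s^5 - 56*s^4 - 23*s^3 + 24*s^2 - 40*s - 25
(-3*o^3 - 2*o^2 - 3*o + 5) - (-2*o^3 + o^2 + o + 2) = -o^3 - 3*o^2 - 4*o + 3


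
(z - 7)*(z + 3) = z^2 - 4*z - 21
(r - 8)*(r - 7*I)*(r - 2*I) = r^3 - 8*r^2 - 9*I*r^2 - 14*r + 72*I*r + 112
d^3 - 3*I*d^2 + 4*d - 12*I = (d - 3*I)*(d - 2*I)*(d + 2*I)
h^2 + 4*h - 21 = (h - 3)*(h + 7)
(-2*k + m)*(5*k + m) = -10*k^2 + 3*k*m + m^2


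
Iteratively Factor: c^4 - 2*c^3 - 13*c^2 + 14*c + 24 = (c + 3)*(c^3 - 5*c^2 + 2*c + 8) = (c + 1)*(c + 3)*(c^2 - 6*c + 8) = (c - 4)*(c + 1)*(c + 3)*(c - 2)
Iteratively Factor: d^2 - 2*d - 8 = (d - 4)*(d + 2)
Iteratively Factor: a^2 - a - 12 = (a + 3)*(a - 4)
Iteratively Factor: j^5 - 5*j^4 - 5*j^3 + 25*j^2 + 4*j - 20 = (j - 1)*(j^4 - 4*j^3 - 9*j^2 + 16*j + 20) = (j - 1)*(j + 1)*(j^3 - 5*j^2 - 4*j + 20) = (j - 1)*(j + 1)*(j + 2)*(j^2 - 7*j + 10) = (j - 5)*(j - 1)*(j + 1)*(j + 2)*(j - 2)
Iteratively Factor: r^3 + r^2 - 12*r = (r - 3)*(r^2 + 4*r) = r*(r - 3)*(r + 4)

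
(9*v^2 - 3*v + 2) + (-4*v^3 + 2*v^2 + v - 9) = -4*v^3 + 11*v^2 - 2*v - 7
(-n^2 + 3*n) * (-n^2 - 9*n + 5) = n^4 + 6*n^3 - 32*n^2 + 15*n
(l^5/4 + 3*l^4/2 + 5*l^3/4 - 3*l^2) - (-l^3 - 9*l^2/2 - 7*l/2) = l^5/4 + 3*l^4/2 + 9*l^3/4 + 3*l^2/2 + 7*l/2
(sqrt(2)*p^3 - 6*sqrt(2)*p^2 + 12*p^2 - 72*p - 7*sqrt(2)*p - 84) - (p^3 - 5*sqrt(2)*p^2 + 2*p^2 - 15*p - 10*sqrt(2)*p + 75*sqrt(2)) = -p^3 + sqrt(2)*p^3 - sqrt(2)*p^2 + 10*p^2 - 57*p + 3*sqrt(2)*p - 75*sqrt(2) - 84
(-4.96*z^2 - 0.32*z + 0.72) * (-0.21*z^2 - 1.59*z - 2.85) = 1.0416*z^4 + 7.9536*z^3 + 14.4936*z^2 - 0.2328*z - 2.052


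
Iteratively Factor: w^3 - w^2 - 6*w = (w)*(w^2 - w - 6) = w*(w + 2)*(w - 3)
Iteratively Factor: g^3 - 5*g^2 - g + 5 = (g + 1)*(g^2 - 6*g + 5) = (g - 1)*(g + 1)*(g - 5)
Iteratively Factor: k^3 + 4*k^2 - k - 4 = (k - 1)*(k^2 + 5*k + 4) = (k - 1)*(k + 1)*(k + 4)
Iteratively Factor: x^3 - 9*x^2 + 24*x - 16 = (x - 4)*(x^2 - 5*x + 4) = (x - 4)^2*(x - 1)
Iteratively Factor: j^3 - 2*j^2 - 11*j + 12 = (j - 1)*(j^2 - j - 12) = (j - 4)*(j - 1)*(j + 3)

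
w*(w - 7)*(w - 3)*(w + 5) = w^4 - 5*w^3 - 29*w^2 + 105*w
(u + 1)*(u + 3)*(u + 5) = u^3 + 9*u^2 + 23*u + 15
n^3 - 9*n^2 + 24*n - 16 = (n - 4)^2*(n - 1)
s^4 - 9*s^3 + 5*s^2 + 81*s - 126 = (s - 7)*(s - 3)*(s - 2)*(s + 3)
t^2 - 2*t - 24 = (t - 6)*(t + 4)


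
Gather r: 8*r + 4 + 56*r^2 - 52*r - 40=56*r^2 - 44*r - 36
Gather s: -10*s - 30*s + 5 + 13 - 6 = 12 - 40*s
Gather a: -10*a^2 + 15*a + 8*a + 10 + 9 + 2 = -10*a^2 + 23*a + 21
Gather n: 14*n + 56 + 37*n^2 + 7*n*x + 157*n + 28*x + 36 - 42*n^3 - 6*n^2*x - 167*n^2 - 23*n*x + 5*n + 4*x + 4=-42*n^3 + n^2*(-6*x - 130) + n*(176 - 16*x) + 32*x + 96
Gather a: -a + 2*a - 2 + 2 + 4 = a + 4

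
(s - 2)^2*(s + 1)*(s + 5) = s^4 + 2*s^3 - 15*s^2 + 4*s + 20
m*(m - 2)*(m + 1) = m^3 - m^2 - 2*m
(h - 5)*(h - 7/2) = h^2 - 17*h/2 + 35/2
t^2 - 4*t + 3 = (t - 3)*(t - 1)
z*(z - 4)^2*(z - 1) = z^4 - 9*z^3 + 24*z^2 - 16*z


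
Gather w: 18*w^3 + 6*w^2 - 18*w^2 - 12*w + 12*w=18*w^3 - 12*w^2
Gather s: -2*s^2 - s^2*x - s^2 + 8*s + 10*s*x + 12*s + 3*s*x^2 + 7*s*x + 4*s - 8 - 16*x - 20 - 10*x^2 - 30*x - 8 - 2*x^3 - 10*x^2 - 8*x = s^2*(-x - 3) + s*(3*x^2 + 17*x + 24) - 2*x^3 - 20*x^2 - 54*x - 36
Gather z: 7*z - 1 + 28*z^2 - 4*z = 28*z^2 + 3*z - 1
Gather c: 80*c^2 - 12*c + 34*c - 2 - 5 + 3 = 80*c^2 + 22*c - 4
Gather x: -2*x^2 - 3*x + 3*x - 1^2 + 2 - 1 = -2*x^2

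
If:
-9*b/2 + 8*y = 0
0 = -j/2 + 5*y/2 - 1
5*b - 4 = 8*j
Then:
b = 24/35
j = -1/14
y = 27/70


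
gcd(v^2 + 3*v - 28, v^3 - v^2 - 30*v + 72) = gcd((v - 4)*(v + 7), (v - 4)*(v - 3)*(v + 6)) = v - 4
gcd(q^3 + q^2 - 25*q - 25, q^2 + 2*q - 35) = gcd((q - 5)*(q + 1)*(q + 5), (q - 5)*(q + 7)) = q - 5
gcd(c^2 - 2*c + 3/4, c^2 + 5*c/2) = 1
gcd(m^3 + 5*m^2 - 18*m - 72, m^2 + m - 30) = m + 6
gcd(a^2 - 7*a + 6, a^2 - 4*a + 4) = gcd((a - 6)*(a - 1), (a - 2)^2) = 1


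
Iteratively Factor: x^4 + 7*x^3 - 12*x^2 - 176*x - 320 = (x + 4)*(x^3 + 3*x^2 - 24*x - 80) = (x + 4)^2*(x^2 - x - 20) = (x + 4)^3*(x - 5)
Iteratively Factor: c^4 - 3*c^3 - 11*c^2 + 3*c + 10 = (c + 1)*(c^3 - 4*c^2 - 7*c + 10) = (c - 5)*(c + 1)*(c^2 + c - 2) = (c - 5)*(c + 1)*(c + 2)*(c - 1)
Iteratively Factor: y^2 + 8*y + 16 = (y + 4)*(y + 4)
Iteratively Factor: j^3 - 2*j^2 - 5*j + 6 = (j - 3)*(j^2 + j - 2) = (j - 3)*(j + 2)*(j - 1)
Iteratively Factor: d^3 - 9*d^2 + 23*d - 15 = (d - 3)*(d^2 - 6*d + 5) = (d - 3)*(d - 1)*(d - 5)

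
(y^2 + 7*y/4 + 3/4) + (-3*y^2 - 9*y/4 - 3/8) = -2*y^2 - y/2 + 3/8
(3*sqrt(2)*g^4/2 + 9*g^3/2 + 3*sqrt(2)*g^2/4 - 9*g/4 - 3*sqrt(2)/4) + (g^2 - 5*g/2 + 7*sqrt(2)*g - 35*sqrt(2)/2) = 3*sqrt(2)*g^4/2 + 9*g^3/2 + g^2 + 3*sqrt(2)*g^2/4 - 19*g/4 + 7*sqrt(2)*g - 73*sqrt(2)/4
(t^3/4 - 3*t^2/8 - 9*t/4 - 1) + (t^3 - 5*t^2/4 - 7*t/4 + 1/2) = 5*t^3/4 - 13*t^2/8 - 4*t - 1/2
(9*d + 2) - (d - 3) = 8*d + 5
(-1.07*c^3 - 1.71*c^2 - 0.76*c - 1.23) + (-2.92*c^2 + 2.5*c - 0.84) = -1.07*c^3 - 4.63*c^2 + 1.74*c - 2.07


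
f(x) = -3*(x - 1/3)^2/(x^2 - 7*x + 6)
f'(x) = -3*(7 - 2*x)*(x - 1/3)^2/(x^2 - 7*x + 6)^2 - 3*(2*x - 2/3)/(x^2 - 7*x + 6)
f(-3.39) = -1.01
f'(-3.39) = 0.20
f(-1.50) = -0.54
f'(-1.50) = 0.30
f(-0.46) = -0.20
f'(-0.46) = 0.34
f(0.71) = -0.28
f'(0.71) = -2.48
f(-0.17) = -0.11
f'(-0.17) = 0.31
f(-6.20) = -1.46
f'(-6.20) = 0.12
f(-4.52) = -1.22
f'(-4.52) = 0.17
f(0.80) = -0.63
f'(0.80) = -5.95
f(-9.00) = -1.74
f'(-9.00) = 0.08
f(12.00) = -6.19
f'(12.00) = 0.53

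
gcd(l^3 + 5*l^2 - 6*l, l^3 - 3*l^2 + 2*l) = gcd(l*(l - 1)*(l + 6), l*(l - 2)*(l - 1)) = l^2 - l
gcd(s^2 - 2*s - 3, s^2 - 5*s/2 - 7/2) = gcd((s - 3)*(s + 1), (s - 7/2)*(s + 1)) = s + 1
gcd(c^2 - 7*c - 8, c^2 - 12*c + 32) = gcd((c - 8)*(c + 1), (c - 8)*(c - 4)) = c - 8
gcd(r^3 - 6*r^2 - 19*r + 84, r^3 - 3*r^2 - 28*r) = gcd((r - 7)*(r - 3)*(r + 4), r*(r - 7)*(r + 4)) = r^2 - 3*r - 28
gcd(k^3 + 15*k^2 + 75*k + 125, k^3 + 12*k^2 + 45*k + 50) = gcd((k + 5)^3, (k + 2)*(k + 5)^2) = k^2 + 10*k + 25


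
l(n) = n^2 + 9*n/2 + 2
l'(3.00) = 10.50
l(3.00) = 24.50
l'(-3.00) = -1.50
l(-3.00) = -2.50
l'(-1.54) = 1.42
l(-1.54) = -2.56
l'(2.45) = 9.40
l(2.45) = 19.03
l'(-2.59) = -0.68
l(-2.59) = -2.95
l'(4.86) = 14.22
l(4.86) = 47.49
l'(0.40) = 5.30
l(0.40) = 3.96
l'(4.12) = 12.74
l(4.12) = 37.51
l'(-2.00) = 0.50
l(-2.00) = -3.00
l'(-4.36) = -4.22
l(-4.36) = 1.39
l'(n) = 2*n + 9/2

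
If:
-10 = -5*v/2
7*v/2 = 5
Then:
No Solution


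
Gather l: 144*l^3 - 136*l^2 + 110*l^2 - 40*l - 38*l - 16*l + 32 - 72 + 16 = 144*l^3 - 26*l^2 - 94*l - 24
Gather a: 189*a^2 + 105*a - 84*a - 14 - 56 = 189*a^2 + 21*a - 70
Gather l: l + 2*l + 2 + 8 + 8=3*l + 18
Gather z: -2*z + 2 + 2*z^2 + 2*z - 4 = 2*z^2 - 2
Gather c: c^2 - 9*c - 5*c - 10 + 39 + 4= c^2 - 14*c + 33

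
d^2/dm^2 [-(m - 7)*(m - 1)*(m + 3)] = 10 - 6*m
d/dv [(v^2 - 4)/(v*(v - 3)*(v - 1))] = (-v^4 + 15*v^2 - 32*v + 12)/(v^2*(v^4 - 8*v^3 + 22*v^2 - 24*v + 9))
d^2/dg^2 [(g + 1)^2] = 2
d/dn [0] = 0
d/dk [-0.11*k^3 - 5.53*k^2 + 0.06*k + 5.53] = -0.33*k^2 - 11.06*k + 0.06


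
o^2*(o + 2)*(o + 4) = o^4 + 6*o^3 + 8*o^2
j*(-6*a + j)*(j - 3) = -6*a*j^2 + 18*a*j + j^3 - 3*j^2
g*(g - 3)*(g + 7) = g^3 + 4*g^2 - 21*g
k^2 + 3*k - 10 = (k - 2)*(k + 5)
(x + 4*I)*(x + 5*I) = x^2 + 9*I*x - 20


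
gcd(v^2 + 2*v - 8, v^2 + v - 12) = v + 4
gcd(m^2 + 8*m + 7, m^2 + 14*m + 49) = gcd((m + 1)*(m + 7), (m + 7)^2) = m + 7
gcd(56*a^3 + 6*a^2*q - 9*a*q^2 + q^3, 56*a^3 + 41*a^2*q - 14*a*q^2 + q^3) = -7*a + q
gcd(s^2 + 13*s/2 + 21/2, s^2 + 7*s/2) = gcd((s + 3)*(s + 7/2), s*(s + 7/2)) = s + 7/2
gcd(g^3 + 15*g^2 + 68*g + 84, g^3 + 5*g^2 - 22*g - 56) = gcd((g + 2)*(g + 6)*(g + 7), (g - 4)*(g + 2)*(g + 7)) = g^2 + 9*g + 14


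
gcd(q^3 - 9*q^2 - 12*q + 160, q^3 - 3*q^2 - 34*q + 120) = q - 5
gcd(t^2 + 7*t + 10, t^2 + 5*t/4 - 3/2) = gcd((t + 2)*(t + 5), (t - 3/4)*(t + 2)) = t + 2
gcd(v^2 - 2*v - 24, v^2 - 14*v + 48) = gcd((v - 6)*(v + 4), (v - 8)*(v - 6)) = v - 6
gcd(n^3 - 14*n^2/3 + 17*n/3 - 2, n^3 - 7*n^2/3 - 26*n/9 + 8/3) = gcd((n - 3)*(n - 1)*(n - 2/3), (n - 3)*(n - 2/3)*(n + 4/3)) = n^2 - 11*n/3 + 2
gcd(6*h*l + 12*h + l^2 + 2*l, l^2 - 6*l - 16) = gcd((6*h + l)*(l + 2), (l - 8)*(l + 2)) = l + 2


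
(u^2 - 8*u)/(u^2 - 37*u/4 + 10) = 4*u/(4*u - 5)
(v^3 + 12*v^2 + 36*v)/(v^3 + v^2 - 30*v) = (v + 6)/(v - 5)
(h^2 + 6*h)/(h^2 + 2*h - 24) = h/(h - 4)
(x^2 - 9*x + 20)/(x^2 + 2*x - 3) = (x^2 - 9*x + 20)/(x^2 + 2*x - 3)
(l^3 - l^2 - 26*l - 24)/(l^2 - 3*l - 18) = (l^2 + 5*l + 4)/(l + 3)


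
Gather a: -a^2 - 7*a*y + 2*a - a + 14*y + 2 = -a^2 + a*(1 - 7*y) + 14*y + 2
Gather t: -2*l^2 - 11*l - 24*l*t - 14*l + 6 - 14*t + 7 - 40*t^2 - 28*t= -2*l^2 - 25*l - 40*t^2 + t*(-24*l - 42) + 13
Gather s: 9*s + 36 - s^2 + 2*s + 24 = -s^2 + 11*s + 60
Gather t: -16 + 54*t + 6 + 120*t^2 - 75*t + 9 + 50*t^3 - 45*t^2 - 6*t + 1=50*t^3 + 75*t^2 - 27*t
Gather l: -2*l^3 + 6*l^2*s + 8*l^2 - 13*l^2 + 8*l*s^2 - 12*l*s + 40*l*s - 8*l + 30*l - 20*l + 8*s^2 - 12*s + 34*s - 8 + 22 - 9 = -2*l^3 + l^2*(6*s - 5) + l*(8*s^2 + 28*s + 2) + 8*s^2 + 22*s + 5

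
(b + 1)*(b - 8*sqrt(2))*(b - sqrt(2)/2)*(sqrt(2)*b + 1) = sqrt(2)*b^4 - 16*b^3 + sqrt(2)*b^3 - 16*b^2 - sqrt(2)*b^2/2 - sqrt(2)*b/2 + 8*b + 8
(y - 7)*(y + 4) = y^2 - 3*y - 28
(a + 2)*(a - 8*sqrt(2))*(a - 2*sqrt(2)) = a^3 - 10*sqrt(2)*a^2 + 2*a^2 - 20*sqrt(2)*a + 32*a + 64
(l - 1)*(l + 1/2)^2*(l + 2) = l^4 + 2*l^3 - 3*l^2/4 - 7*l/4 - 1/2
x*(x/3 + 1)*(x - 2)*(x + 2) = x^4/3 + x^3 - 4*x^2/3 - 4*x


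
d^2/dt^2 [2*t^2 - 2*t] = 4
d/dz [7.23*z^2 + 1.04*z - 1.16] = 14.46*z + 1.04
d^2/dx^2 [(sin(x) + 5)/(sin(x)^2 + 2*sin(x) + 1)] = (-15*sin(x) + cos(x)^2 + 25)/(sin(x) + 1)^3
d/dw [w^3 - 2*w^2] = w*(3*w - 4)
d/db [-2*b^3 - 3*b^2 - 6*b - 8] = -6*b^2 - 6*b - 6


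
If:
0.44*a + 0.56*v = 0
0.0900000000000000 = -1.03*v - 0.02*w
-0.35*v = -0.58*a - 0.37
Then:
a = -0.43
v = 0.34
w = -22.01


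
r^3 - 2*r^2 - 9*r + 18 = (r - 3)*(r - 2)*(r + 3)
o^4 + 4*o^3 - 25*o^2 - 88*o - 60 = (o - 5)*(o + 1)*(o + 2)*(o + 6)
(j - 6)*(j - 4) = j^2 - 10*j + 24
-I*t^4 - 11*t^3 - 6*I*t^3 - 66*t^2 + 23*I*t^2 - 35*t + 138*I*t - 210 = (t + 6)*(t - 7*I)*(t - 5*I)*(-I*t + 1)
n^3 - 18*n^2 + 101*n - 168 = (n - 8)*(n - 7)*(n - 3)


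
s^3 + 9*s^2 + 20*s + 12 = (s + 1)*(s + 2)*(s + 6)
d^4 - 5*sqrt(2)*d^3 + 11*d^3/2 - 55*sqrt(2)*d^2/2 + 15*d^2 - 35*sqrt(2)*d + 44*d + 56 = (d + 2)*(d + 7/2)*(d - 4*sqrt(2))*(d - sqrt(2))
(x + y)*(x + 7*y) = x^2 + 8*x*y + 7*y^2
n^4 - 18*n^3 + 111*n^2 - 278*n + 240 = (n - 8)*(n - 5)*(n - 3)*(n - 2)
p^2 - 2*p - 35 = (p - 7)*(p + 5)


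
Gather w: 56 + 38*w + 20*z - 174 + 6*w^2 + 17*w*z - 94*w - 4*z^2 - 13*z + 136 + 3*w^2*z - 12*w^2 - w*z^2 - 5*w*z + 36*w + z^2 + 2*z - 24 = w^2*(3*z - 6) + w*(-z^2 + 12*z - 20) - 3*z^2 + 9*z - 6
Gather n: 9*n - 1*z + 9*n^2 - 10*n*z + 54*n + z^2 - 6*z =9*n^2 + n*(63 - 10*z) + z^2 - 7*z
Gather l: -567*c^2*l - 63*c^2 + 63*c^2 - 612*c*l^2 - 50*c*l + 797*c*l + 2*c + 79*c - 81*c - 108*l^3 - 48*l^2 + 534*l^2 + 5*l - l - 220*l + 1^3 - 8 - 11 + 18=-108*l^3 + l^2*(486 - 612*c) + l*(-567*c^2 + 747*c - 216)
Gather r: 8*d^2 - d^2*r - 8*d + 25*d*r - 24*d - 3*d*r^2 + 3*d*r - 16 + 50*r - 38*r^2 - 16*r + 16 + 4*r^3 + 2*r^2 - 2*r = 8*d^2 - 32*d + 4*r^3 + r^2*(-3*d - 36) + r*(-d^2 + 28*d + 32)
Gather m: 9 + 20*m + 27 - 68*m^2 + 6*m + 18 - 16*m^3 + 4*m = -16*m^3 - 68*m^2 + 30*m + 54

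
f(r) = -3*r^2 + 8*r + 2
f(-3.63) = -66.57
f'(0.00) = 8.00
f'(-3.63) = 29.78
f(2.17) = 5.23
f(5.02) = -33.44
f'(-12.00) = 80.00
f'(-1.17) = 15.02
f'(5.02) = -22.12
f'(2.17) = -5.02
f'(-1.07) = 14.42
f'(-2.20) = 21.20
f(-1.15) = -11.17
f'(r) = 8 - 6*r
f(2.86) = 0.34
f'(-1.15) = 14.90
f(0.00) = 2.00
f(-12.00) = -526.00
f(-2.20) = -30.12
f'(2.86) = -9.16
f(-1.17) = -11.47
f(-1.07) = -9.99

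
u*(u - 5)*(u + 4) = u^3 - u^2 - 20*u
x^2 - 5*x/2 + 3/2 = (x - 3/2)*(x - 1)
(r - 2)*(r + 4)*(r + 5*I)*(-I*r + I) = -I*r^4 + 5*r^3 - I*r^3 + 5*r^2 + 10*I*r^2 - 50*r - 8*I*r + 40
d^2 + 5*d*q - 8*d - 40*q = (d - 8)*(d + 5*q)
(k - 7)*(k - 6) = k^2 - 13*k + 42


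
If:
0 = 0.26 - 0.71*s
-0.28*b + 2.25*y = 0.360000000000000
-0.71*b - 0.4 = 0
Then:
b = -0.56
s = 0.37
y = 0.09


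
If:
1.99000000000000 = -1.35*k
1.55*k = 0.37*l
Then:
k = -1.47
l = -6.18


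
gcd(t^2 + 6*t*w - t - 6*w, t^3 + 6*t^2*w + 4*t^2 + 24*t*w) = t + 6*w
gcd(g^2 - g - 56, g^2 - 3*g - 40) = g - 8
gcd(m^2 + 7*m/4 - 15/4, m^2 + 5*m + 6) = m + 3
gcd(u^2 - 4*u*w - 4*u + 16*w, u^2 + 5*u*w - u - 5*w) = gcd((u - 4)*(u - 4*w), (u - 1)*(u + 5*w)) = 1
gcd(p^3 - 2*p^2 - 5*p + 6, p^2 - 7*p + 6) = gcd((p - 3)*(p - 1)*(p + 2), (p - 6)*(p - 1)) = p - 1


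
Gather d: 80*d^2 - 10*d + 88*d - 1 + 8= 80*d^2 + 78*d + 7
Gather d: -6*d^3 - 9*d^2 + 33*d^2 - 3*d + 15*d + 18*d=-6*d^3 + 24*d^2 + 30*d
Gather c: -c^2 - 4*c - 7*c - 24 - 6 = -c^2 - 11*c - 30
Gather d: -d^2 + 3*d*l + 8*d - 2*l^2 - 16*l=-d^2 + d*(3*l + 8) - 2*l^2 - 16*l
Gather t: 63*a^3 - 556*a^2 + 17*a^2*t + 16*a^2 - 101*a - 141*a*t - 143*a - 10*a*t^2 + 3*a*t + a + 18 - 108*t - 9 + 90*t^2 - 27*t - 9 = 63*a^3 - 540*a^2 - 243*a + t^2*(90 - 10*a) + t*(17*a^2 - 138*a - 135)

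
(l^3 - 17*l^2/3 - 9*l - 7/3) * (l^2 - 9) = l^5 - 17*l^4/3 - 18*l^3 + 146*l^2/3 + 81*l + 21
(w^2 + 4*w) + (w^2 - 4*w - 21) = 2*w^2 - 21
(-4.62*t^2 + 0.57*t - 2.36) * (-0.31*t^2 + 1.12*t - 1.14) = 1.4322*t^4 - 5.3511*t^3 + 6.6368*t^2 - 3.293*t + 2.6904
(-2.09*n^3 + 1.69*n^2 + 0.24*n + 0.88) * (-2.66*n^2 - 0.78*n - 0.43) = 5.5594*n^5 - 2.8652*n^4 - 1.0579*n^3 - 3.2547*n^2 - 0.7896*n - 0.3784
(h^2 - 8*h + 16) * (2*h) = 2*h^3 - 16*h^2 + 32*h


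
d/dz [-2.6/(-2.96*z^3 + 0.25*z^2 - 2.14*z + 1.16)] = (-23.088*z^2 + 1.3*z - 5.564)/(2.96*z^3 - 0.25*z^2 + 2.14*z - 1.16)^2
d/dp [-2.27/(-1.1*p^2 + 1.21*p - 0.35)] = (2.7467 - 4.994*p)/(1.1*p^2 - 1.21*p + 0.35)^2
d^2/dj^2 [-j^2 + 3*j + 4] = -2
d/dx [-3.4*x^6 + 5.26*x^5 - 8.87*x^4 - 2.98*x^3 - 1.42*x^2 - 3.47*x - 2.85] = -20.4*x^5 + 26.3*x^4 - 35.48*x^3 - 8.94*x^2 - 2.84*x - 3.47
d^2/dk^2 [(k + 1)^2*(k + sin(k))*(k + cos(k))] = -sqrt(2)*k^3*sin(k + pi/4) - 8*k^2*sin(k) - 2*k^2*sin(2*k) + 4*k^2*cos(k) + 12*k^2 - 3*k*sin(k) + 13*k*cos(k) + 4*sqrt(2)*k*cos(2*k + pi/4) + 12*k + 2*sin(k) - sin(2*k) + 6*cos(k) + 4*cos(2*k) + 2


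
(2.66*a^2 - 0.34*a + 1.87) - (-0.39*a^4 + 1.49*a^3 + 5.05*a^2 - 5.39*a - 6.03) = 0.39*a^4 - 1.49*a^3 - 2.39*a^2 + 5.05*a + 7.9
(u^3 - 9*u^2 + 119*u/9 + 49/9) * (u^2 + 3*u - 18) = u^5 - 6*u^4 - 286*u^3/9 + 1864*u^2/9 - 665*u/3 - 98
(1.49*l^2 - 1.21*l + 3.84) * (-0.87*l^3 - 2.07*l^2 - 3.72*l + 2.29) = -1.2963*l^5 - 2.0316*l^4 - 6.3789*l^3 - 0.0354999999999999*l^2 - 17.0557*l + 8.7936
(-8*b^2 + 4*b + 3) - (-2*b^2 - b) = -6*b^2 + 5*b + 3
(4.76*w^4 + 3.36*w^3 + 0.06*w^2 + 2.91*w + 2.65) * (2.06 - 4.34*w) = -20.6584*w^5 - 4.7768*w^4 + 6.6612*w^3 - 12.5058*w^2 - 5.5064*w + 5.459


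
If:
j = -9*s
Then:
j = -9*s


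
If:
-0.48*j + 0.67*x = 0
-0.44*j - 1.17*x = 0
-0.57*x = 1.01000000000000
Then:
No Solution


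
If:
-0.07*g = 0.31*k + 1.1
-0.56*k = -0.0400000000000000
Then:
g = -16.03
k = 0.07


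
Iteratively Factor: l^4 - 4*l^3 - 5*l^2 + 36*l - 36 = (l - 3)*(l^3 - l^2 - 8*l + 12) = (l - 3)*(l - 2)*(l^2 + l - 6) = (l - 3)*(l - 2)*(l + 3)*(l - 2)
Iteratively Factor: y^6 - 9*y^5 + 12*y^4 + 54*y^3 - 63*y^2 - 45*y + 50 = (y - 1)*(y^5 - 8*y^4 + 4*y^3 + 58*y^2 - 5*y - 50) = (y - 1)*(y + 2)*(y^4 - 10*y^3 + 24*y^2 + 10*y - 25) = (y - 1)*(y + 1)*(y + 2)*(y^3 - 11*y^2 + 35*y - 25) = (y - 1)^2*(y + 1)*(y + 2)*(y^2 - 10*y + 25) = (y - 5)*(y - 1)^2*(y + 1)*(y + 2)*(y - 5)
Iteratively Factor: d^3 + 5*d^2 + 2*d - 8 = (d + 2)*(d^2 + 3*d - 4) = (d + 2)*(d + 4)*(d - 1)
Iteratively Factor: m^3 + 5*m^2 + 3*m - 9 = (m + 3)*(m^2 + 2*m - 3) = (m + 3)^2*(m - 1)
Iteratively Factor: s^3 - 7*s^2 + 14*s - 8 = (s - 2)*(s^2 - 5*s + 4) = (s - 2)*(s - 1)*(s - 4)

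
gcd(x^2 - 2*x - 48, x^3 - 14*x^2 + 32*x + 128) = x - 8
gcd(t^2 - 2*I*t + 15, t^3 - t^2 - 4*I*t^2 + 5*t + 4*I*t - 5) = t - 5*I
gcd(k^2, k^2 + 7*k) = k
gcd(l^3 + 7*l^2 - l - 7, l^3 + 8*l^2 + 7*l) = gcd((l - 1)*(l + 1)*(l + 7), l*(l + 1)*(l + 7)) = l^2 + 8*l + 7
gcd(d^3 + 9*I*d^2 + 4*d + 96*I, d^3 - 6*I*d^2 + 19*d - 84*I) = d^2 + I*d + 12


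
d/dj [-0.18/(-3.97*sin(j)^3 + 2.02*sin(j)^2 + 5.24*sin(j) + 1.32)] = (-2.1438*sin(j)^2 + 0.7272*sin(j) + 0.9432)*cos(j)/(-3.97*sin(j)^3 + 2.02*sin(j)^2 + 5.24*sin(j) + 1.32)^2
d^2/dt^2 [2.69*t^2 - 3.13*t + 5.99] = 5.38000000000000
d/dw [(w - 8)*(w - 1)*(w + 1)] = 3*w^2 - 16*w - 1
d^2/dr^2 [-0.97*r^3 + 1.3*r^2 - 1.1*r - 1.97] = 2.6 - 5.82*r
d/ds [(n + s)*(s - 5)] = n + 2*s - 5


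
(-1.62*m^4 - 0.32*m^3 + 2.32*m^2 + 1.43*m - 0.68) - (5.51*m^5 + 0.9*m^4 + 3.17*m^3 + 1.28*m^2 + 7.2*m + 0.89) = -5.51*m^5 - 2.52*m^4 - 3.49*m^3 + 1.04*m^2 - 5.77*m - 1.57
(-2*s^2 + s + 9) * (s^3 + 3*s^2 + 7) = -2*s^5 - 5*s^4 + 12*s^3 + 13*s^2 + 7*s + 63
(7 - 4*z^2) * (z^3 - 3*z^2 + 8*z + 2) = -4*z^5 + 12*z^4 - 25*z^3 - 29*z^2 + 56*z + 14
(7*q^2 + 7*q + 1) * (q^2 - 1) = 7*q^4 + 7*q^3 - 6*q^2 - 7*q - 1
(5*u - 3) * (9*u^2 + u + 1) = 45*u^3 - 22*u^2 + 2*u - 3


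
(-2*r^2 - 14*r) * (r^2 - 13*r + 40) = -2*r^4 + 12*r^3 + 102*r^2 - 560*r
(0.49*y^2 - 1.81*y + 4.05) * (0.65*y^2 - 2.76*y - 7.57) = 0.3185*y^4 - 2.5289*y^3 + 3.9188*y^2 + 2.5237*y - 30.6585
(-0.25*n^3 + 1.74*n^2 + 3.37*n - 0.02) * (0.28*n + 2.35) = -0.07*n^4 - 0.1003*n^3 + 5.0326*n^2 + 7.9139*n - 0.047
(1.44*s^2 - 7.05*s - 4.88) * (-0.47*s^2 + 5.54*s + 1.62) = -0.6768*s^4 + 11.2911*s^3 - 34.4306*s^2 - 38.4562*s - 7.9056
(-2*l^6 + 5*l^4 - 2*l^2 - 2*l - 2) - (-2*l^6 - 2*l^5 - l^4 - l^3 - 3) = 2*l^5 + 6*l^4 + l^3 - 2*l^2 - 2*l + 1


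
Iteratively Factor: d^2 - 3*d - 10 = (d + 2)*(d - 5)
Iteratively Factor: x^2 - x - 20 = (x + 4)*(x - 5)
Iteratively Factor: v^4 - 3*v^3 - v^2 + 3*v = (v - 1)*(v^3 - 2*v^2 - 3*v) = (v - 1)*(v + 1)*(v^2 - 3*v) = (v - 3)*(v - 1)*(v + 1)*(v)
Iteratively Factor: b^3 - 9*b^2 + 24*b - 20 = (b - 5)*(b^2 - 4*b + 4) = (b - 5)*(b - 2)*(b - 2)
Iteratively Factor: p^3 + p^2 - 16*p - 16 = (p + 1)*(p^2 - 16) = (p - 4)*(p + 1)*(p + 4)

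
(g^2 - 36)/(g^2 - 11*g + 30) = (g + 6)/(g - 5)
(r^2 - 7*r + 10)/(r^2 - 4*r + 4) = (r - 5)/(r - 2)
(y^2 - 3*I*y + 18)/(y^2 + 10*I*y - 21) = (y - 6*I)/(y + 7*I)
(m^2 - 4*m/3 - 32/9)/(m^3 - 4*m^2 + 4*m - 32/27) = 3*(3*m + 4)/(9*m^2 - 12*m + 4)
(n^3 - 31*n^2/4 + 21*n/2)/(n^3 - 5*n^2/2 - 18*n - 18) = n*(4*n - 7)/(2*(2*n^2 + 7*n + 6))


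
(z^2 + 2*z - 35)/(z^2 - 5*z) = (z + 7)/z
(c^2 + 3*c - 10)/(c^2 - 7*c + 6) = (c^2 + 3*c - 10)/(c^2 - 7*c + 6)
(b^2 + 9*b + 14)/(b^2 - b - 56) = (b + 2)/(b - 8)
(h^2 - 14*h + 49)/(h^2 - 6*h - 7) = (h - 7)/(h + 1)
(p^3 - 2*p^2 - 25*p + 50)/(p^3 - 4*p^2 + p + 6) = (p^2 - 25)/(p^2 - 2*p - 3)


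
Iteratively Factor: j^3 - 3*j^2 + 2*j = (j)*(j^2 - 3*j + 2) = j*(j - 2)*(j - 1)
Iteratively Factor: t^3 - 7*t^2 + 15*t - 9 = (t - 3)*(t^2 - 4*t + 3) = (t - 3)^2*(t - 1)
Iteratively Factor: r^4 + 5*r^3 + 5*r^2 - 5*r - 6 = (r + 3)*(r^3 + 2*r^2 - r - 2) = (r + 1)*(r + 3)*(r^2 + r - 2) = (r + 1)*(r + 2)*(r + 3)*(r - 1)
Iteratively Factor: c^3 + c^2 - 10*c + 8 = (c - 1)*(c^2 + 2*c - 8) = (c - 1)*(c + 4)*(c - 2)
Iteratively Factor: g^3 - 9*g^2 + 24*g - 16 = (g - 4)*(g^2 - 5*g + 4) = (g - 4)*(g - 1)*(g - 4)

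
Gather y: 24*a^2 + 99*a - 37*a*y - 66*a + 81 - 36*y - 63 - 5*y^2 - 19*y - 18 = 24*a^2 + 33*a - 5*y^2 + y*(-37*a - 55)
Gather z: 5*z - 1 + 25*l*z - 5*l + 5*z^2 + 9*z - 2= -5*l + 5*z^2 + z*(25*l + 14) - 3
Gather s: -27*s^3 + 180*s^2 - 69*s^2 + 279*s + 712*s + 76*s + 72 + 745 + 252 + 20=-27*s^3 + 111*s^2 + 1067*s + 1089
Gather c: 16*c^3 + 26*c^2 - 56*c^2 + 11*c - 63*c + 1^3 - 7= 16*c^3 - 30*c^2 - 52*c - 6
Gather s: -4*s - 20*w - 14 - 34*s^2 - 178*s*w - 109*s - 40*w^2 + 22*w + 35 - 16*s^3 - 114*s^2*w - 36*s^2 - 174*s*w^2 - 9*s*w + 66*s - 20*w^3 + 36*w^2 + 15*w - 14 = -16*s^3 + s^2*(-114*w - 70) + s*(-174*w^2 - 187*w - 47) - 20*w^3 - 4*w^2 + 17*w + 7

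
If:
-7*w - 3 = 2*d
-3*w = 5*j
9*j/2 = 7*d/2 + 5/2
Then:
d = -94/191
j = 33/191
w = -55/191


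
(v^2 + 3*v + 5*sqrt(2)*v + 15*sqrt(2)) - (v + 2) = v^2 + 2*v + 5*sqrt(2)*v - 2 + 15*sqrt(2)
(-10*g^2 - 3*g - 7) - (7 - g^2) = -9*g^2 - 3*g - 14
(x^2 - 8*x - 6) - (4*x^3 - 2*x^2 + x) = -4*x^3 + 3*x^2 - 9*x - 6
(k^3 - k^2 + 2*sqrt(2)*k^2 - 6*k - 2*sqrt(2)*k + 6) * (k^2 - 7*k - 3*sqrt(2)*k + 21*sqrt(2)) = k^5 - 8*k^4 - sqrt(2)*k^4 - 11*k^3 + 8*sqrt(2)*k^3 + 11*sqrt(2)*k^2 + 144*k^2 - 144*sqrt(2)*k - 126*k + 126*sqrt(2)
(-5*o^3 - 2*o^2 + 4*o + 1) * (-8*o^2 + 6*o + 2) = 40*o^5 - 14*o^4 - 54*o^3 + 12*o^2 + 14*o + 2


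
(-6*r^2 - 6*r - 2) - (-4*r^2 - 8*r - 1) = -2*r^2 + 2*r - 1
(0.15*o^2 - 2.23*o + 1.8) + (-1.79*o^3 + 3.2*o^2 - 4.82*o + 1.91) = -1.79*o^3 + 3.35*o^2 - 7.05*o + 3.71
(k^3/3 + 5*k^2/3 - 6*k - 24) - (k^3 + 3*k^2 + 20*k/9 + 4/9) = -2*k^3/3 - 4*k^2/3 - 74*k/9 - 220/9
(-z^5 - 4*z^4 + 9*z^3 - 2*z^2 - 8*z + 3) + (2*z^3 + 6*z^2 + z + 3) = -z^5 - 4*z^4 + 11*z^3 + 4*z^2 - 7*z + 6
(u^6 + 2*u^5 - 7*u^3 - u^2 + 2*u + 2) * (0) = 0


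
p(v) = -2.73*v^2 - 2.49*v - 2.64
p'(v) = -5.46*v - 2.49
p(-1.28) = -3.93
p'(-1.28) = 4.50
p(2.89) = -32.64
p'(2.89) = -18.27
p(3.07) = -36.01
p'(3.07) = -19.25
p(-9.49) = -224.87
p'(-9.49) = 49.33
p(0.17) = -3.14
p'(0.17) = -3.42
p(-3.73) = -31.33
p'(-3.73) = 17.88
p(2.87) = -32.27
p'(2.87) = -18.16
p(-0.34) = -2.11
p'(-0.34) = -0.63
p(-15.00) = -579.54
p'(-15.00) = 79.41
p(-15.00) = -579.54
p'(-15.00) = 79.41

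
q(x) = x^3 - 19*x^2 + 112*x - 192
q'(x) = 3*x^2 - 38*x + 112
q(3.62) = 11.89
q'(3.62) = 13.75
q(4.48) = 18.34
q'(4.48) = 1.97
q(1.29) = -76.99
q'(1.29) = 67.97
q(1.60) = -57.34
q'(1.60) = 58.88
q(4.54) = 18.44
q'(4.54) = 1.31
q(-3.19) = -775.09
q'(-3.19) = 263.75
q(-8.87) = -3378.17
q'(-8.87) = 685.09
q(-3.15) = -764.58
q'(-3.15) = 261.47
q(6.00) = 12.00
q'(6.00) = -8.00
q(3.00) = 0.00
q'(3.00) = 25.00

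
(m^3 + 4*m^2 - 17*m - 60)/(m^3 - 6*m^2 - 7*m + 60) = (m + 5)/(m - 5)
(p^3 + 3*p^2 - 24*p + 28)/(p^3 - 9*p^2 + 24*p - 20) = (p + 7)/(p - 5)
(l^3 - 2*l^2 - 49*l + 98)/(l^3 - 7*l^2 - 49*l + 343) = (l - 2)/(l - 7)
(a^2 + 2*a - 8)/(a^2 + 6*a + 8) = (a - 2)/(a + 2)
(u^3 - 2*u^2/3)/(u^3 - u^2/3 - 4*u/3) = u*(2 - 3*u)/(-3*u^2 + u + 4)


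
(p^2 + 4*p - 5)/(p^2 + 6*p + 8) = (p^2 + 4*p - 5)/(p^2 + 6*p + 8)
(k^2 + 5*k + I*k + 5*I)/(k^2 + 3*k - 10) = (k + I)/(k - 2)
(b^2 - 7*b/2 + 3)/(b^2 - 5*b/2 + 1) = (2*b - 3)/(2*b - 1)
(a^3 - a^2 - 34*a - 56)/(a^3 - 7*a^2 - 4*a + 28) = (a + 4)/(a - 2)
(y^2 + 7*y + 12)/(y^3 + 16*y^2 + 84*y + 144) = (y + 3)/(y^2 + 12*y + 36)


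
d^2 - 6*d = d*(d - 6)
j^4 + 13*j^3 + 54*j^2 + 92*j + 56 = (j + 2)^3*(j + 7)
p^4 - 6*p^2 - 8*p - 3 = (p - 3)*(p + 1)^3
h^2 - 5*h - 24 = (h - 8)*(h + 3)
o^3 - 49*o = o*(o - 7)*(o + 7)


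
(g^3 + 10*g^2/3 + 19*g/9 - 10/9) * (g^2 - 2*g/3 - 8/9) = g^5 + 8*g^4/3 - g^3 - 148*g^2/27 - 92*g/81 + 80/81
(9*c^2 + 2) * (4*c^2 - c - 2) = 36*c^4 - 9*c^3 - 10*c^2 - 2*c - 4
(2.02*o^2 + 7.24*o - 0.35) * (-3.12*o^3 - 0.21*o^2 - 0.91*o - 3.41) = -6.3024*o^5 - 23.013*o^4 - 2.2666*o^3 - 13.4031*o^2 - 24.3699*o + 1.1935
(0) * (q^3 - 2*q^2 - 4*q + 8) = 0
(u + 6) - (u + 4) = 2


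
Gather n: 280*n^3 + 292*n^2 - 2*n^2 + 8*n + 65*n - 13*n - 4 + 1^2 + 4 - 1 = 280*n^3 + 290*n^2 + 60*n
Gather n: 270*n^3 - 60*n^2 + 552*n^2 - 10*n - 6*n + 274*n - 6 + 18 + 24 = 270*n^3 + 492*n^2 + 258*n + 36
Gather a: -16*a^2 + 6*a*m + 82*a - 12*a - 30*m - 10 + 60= -16*a^2 + a*(6*m + 70) - 30*m + 50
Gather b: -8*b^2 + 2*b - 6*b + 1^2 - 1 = -8*b^2 - 4*b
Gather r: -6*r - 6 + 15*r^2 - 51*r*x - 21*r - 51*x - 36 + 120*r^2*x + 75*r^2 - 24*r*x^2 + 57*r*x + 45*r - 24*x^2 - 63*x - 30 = r^2*(120*x + 90) + r*(-24*x^2 + 6*x + 18) - 24*x^2 - 114*x - 72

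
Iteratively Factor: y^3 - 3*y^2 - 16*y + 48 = (y - 3)*(y^2 - 16) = (y - 4)*(y - 3)*(y + 4)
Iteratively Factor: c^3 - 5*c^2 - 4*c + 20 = (c + 2)*(c^2 - 7*c + 10) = (c - 2)*(c + 2)*(c - 5)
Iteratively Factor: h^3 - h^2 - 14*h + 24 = (h + 4)*(h^2 - 5*h + 6) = (h - 3)*(h + 4)*(h - 2)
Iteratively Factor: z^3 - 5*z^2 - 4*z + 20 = (z - 2)*(z^2 - 3*z - 10) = (z - 5)*(z - 2)*(z + 2)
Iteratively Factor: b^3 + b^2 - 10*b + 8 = (b - 1)*(b^2 + 2*b - 8) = (b - 2)*(b - 1)*(b + 4)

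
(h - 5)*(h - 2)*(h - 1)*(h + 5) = h^4 - 3*h^3 - 23*h^2 + 75*h - 50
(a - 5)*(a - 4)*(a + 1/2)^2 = a^4 - 8*a^3 + 45*a^2/4 + 71*a/4 + 5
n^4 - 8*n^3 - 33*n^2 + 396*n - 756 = (n - 6)^2*(n - 3)*(n + 7)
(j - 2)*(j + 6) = j^2 + 4*j - 12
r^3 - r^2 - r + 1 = (r - 1)^2*(r + 1)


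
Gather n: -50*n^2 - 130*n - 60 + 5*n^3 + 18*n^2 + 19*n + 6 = 5*n^3 - 32*n^2 - 111*n - 54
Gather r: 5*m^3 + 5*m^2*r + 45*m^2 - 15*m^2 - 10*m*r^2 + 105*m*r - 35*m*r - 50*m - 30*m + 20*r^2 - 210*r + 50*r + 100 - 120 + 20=5*m^3 + 30*m^2 - 80*m + r^2*(20 - 10*m) + r*(5*m^2 + 70*m - 160)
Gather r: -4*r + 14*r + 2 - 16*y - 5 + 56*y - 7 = 10*r + 40*y - 10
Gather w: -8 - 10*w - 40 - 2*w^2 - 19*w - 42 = -2*w^2 - 29*w - 90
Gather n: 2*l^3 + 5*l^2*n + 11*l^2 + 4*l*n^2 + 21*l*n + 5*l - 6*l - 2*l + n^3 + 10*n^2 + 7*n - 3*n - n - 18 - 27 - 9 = 2*l^3 + 11*l^2 - 3*l + n^3 + n^2*(4*l + 10) + n*(5*l^2 + 21*l + 3) - 54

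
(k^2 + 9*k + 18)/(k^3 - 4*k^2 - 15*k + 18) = (k + 6)/(k^2 - 7*k + 6)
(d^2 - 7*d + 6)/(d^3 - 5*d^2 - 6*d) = (d - 1)/(d*(d + 1))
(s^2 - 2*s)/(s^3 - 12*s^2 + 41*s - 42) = s/(s^2 - 10*s + 21)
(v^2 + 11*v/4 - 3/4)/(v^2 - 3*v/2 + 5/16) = 4*(v + 3)/(4*v - 5)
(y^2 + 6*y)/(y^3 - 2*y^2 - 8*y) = (y + 6)/(y^2 - 2*y - 8)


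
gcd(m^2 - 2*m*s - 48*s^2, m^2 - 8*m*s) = -m + 8*s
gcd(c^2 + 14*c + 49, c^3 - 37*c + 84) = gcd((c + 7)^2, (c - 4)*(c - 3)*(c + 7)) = c + 7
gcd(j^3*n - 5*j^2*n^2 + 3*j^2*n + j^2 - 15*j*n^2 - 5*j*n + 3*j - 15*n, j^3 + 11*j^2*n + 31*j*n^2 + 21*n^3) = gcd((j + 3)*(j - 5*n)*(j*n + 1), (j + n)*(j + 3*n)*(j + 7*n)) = 1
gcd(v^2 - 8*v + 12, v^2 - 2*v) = v - 2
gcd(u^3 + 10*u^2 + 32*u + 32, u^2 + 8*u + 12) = u + 2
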